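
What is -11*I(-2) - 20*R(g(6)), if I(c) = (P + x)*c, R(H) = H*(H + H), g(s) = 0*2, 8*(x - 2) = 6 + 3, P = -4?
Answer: -77/4 ≈ -19.250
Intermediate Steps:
x = 25/8 (x = 2 + (6 + 3)/8 = 2 + (1/8)*9 = 2 + 9/8 = 25/8 ≈ 3.1250)
g(s) = 0
R(H) = 2*H**2 (R(H) = H*(2*H) = 2*H**2)
I(c) = -7*c/8 (I(c) = (-4 + 25/8)*c = -7*c/8)
-11*I(-2) - 20*R(g(6)) = -(-77)*(-2)/8 - 40*0**2 = -11*7/4 - 40*0 = -77/4 - 20*0 = -77/4 + 0 = -77/4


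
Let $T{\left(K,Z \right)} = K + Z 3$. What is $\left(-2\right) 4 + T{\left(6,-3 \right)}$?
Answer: $-11$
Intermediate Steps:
$T{\left(K,Z \right)} = K + 3 Z$
$\left(-2\right) 4 + T{\left(6,-3 \right)} = \left(-2\right) 4 + \left(6 + 3 \left(-3\right)\right) = -8 + \left(6 - 9\right) = -8 - 3 = -11$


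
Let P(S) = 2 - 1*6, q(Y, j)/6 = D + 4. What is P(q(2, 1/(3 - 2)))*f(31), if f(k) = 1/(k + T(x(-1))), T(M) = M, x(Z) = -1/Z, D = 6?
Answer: -1/8 ≈ -0.12500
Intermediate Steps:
q(Y, j) = 60 (q(Y, j) = 6*(6 + 4) = 6*10 = 60)
P(S) = -4 (P(S) = 2 - 6 = -4)
f(k) = 1/(1 + k) (f(k) = 1/(k - 1/(-1)) = 1/(k - 1*(-1)) = 1/(k + 1) = 1/(1 + k))
P(q(2, 1/(3 - 2)))*f(31) = -4/(1 + 31) = -4/32 = -4*1/32 = -1/8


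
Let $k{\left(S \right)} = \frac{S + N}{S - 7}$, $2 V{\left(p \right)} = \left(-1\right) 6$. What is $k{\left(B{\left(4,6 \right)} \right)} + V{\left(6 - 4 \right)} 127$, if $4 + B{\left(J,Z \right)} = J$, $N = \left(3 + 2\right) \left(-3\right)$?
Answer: $- \frac{2652}{7} \approx -378.86$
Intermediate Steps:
$N = -15$ ($N = 5 \left(-3\right) = -15$)
$B{\left(J,Z \right)} = -4 + J$
$V{\left(p \right)} = -3$ ($V{\left(p \right)} = \frac{\left(-1\right) 6}{2} = \frac{1}{2} \left(-6\right) = -3$)
$k{\left(S \right)} = \frac{-15 + S}{-7 + S}$ ($k{\left(S \right)} = \frac{S - 15}{S - 7} = \frac{-15 + S}{-7 + S}$)
$k{\left(B{\left(4,6 \right)} \right)} + V{\left(6 - 4 \right)} 127 = \frac{-15 + \left(-4 + 4\right)}{-7 + \left(-4 + 4\right)} - 381 = \frac{-15 + 0}{-7 + 0} - 381 = \frac{1}{-7} \left(-15\right) - 381 = \left(- \frac{1}{7}\right) \left(-15\right) - 381 = \frac{15}{7} - 381 = - \frac{2652}{7}$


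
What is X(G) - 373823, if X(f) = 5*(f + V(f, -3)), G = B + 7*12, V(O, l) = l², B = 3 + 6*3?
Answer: -373253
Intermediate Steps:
B = 21 (B = 3 + 18 = 21)
G = 105 (G = 21 + 7*12 = 21 + 84 = 105)
X(f) = 45 + 5*f (X(f) = 5*(f + (-3)²) = 5*(f + 9) = 5*(9 + f) = 45 + 5*f)
X(G) - 373823 = (45 + 5*105) - 373823 = (45 + 525) - 373823 = 570 - 373823 = -373253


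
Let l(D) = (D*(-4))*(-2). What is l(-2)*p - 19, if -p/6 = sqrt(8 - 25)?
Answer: -19 + 96*I*sqrt(17) ≈ -19.0 + 395.82*I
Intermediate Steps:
l(D) = 8*D (l(D) = -4*D*(-2) = 8*D)
p = -6*I*sqrt(17) (p = -6*sqrt(8 - 25) = -6*I*sqrt(17) ≈ -24.739*I)
l(-2)*p - 19 = (8*(-2))*(-6*I*sqrt(17)) - 19 = -(-96)*I*sqrt(17) - 19 = 96*I*sqrt(17) - 19 = -19 + 96*I*sqrt(17)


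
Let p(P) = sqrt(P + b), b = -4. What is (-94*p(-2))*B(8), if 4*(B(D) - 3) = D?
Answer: -470*I*sqrt(6) ≈ -1151.3*I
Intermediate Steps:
B(D) = 3 + D/4
p(P) = sqrt(-4 + P) (p(P) = sqrt(P - 4) = sqrt(-4 + P))
(-94*p(-2))*B(8) = (-94*sqrt(-4 - 2))*(3 + (1/4)*8) = (-94*I*sqrt(6))*(3 + 2) = -94*I*sqrt(6)*5 = -470*I*sqrt(6)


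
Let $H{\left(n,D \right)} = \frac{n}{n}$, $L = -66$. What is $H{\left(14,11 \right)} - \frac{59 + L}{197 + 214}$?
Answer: $\frac{418}{411} \approx 1.017$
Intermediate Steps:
$H{\left(n,D \right)} = 1$
$H{\left(14,11 \right)} - \frac{59 + L}{197 + 214} = 1 - \frac{59 - 66}{197 + 214} = 1 - - \frac{7}{411} = 1 + \frac{7}{411} = \frac{418}{411}$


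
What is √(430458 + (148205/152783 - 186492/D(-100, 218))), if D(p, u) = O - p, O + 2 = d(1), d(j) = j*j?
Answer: √10894442116378310985/5041839 ≈ 654.66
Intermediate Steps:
d(j) = j²
O = -1 (O = -2 + 1² = -2 + 1 = -1)
D(p, u) = -1 - p
√(430458 + (148205/152783 - 186492/D(-100, 218))) = √(430458 + (148205/152783 - 186492/(-1 - 1*(-100)))) = √(430458 + (148205*(1/152783) - 186492/(-1 + 100))) = √(430458 + (148205/152783 - 186492/99)) = √(430458 + (148205/152783 - 186492*1/99)) = √(430458 + (148205/152783 - 62164/33)) = √(430458 - 9492711647/5041839) = √(2160807220615/5041839) = √10894442116378310985/5041839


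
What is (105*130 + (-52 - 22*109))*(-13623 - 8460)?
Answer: -247329600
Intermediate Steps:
(105*130 + (-52 - 22*109))*(-13623 - 8460) = (13650 + (-52 - 2398))*(-22083) = (13650 - 2450)*(-22083) = 11200*(-22083) = -247329600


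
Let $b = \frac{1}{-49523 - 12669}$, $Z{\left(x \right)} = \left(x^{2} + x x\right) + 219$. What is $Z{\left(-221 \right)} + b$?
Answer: $\frac{6088658991}{62192} \approx 97901.0$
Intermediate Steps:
$Z{\left(x \right)} = 219 + 2 x^{2}$ ($Z{\left(x \right)} = \left(x^{2} + x^{2}\right) + 219 = 2 x^{2} + 219 = 219 + 2 x^{2}$)
$b = - \frac{1}{62192}$ ($b = \frac{1}{-62192} = - \frac{1}{62192} \approx -1.6079 \cdot 10^{-5}$)
$Z{\left(-221 \right)} + b = \left(219 + 2 \left(-221\right)^{2}\right) - \frac{1}{62192} = \left(219 + 2 \cdot 48841\right) - \frac{1}{62192} = \left(219 + 97682\right) - \frac{1}{62192} = 97901 - \frac{1}{62192} = \frac{6088658991}{62192}$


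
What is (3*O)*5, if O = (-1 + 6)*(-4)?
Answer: -300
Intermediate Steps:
O = -20 (O = 5*(-4) = -20)
(3*O)*5 = (3*(-20))*5 = -60*5 = -300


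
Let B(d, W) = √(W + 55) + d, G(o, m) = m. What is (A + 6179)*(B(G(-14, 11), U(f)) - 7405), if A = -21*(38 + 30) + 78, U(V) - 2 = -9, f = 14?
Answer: -35705626 + 19316*√3 ≈ -3.5672e+7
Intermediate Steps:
U(V) = -7 (U(V) = 2 - 9 = -7)
B(d, W) = d + √(55 + W) (B(d, W) = √(55 + W) + d = d + √(55 + W))
A = -1350 (A = -21*68 + 78 = -1428 + 78 = -1350)
(A + 6179)*(B(G(-14, 11), U(f)) - 7405) = (-1350 + 6179)*((11 + √(55 - 7)) - 7405) = 4829*((11 + √48) - 7405) = 4829*((11 + 4*√3) - 7405) = 4829*(-7394 + 4*√3) = -35705626 + 19316*√3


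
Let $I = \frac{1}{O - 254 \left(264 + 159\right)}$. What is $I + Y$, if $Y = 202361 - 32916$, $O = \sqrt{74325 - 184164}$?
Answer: $\frac{13872730380673}{81871583} - \frac{i \sqrt{109839}}{11543893203} \approx 1.6945 \cdot 10^{5} - 2.871 \cdot 10^{-8} i$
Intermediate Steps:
$O = i \sqrt{109839}$ ($O = \sqrt{-109839} = i \sqrt{109839} \approx 331.42 i$)
$I = \frac{1}{-107442 + i \sqrt{109839}}$ ($I = \frac{1}{i \sqrt{109839} - 254 \left(264 + 159\right)} = \frac{1}{i \sqrt{109839} - 107442} = \frac{1}{-107442 + i \sqrt{109839}} \approx -9.3073 \cdot 10^{-6} - 2.871 \cdot 10^{-8} i$)
$Y = 169445$
$I + Y = \left(- \frac{762}{81871583} - \frac{i \sqrt{109839}}{11543893203}\right) + 169445 = \frac{13872730380673}{81871583} - \frac{i \sqrt{109839}}{11543893203}$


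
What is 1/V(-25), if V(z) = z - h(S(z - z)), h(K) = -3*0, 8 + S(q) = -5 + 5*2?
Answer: -1/25 ≈ -0.040000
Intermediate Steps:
S(q) = -3 (S(q) = -8 + (-5 + 5*2) = -8 + (-5 + 10) = -8 + 5 = -3)
h(K) = 0
V(z) = z (V(z) = z - 1*0 = z + 0 = z)
1/V(-25) = 1/(-25) = -1/25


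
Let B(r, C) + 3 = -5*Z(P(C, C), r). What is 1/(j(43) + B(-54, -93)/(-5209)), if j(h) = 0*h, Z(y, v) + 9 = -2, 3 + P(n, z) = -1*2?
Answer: -5209/52 ≈ -100.17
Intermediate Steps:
P(n, z) = -5 (P(n, z) = -3 - 1*2 = -3 - 2 = -5)
Z(y, v) = -11 (Z(y, v) = -9 - 2 = -11)
B(r, C) = 52 (B(r, C) = -3 - 5*(-11) = -3 + 55 = 52)
j(h) = 0
1/(j(43) + B(-54, -93)/(-5209)) = 1/(0 + 52/(-5209)) = 1/(0 + 52*(-1/5209)) = 1/(0 - 52/5209) = 1/(-52/5209) = -5209/52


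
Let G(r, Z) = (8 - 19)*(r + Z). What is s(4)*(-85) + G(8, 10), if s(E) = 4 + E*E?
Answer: -1898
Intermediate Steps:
s(E) = 4 + E²
G(r, Z) = -11*Z - 11*r (G(r, Z) = -11*(Z + r) = -11*Z - 11*r)
s(4)*(-85) + G(8, 10) = (4 + 4²)*(-85) + (-11*10 - 11*8) = (4 + 16)*(-85) + (-110 - 88) = 20*(-85) - 198 = -1700 - 198 = -1898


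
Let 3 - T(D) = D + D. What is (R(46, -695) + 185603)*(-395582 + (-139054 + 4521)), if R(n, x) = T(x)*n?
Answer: -132359643315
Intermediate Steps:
T(D) = 3 - 2*D (T(D) = 3 - (D + D) = 3 - 2*D)
R(n, x) = n*(3 - 2*x) (R(n, x) = (3 - 2*x)*n = n*(3 - 2*x))
(R(46, -695) + 185603)*(-395582 + (-139054 + 4521)) = (46*(3 - 2*(-695)) + 185603)*(-395582 + (-139054 + 4521)) = (46*(3 + 1390) + 185603)*(-395582 - 134533) = (46*1393 + 185603)*(-530115) = (64078 + 185603)*(-530115) = 249681*(-530115) = -132359643315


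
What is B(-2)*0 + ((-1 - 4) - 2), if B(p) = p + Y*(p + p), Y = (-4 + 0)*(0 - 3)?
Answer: -7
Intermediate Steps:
Y = 12 (Y = -4*(-3) = 12)
B(p) = 25*p (B(p) = p + 12*(p + p) = p + 12*(2*p) = p + 24*p = 25*p)
B(-2)*0 + ((-1 - 4) - 2) = (25*(-2))*0 + ((-1 - 4) - 2) = -50*0 + (-5 - 2) = 0 - 7 = -7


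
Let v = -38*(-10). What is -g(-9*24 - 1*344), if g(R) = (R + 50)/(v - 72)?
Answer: 255/154 ≈ 1.6558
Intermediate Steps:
v = 380
g(R) = 25/154 + R/308 (g(R) = (R + 50)/(380 - 72) = (50 + R)/308 = (50 + R)*(1/308) = 25/154 + R/308)
-g(-9*24 - 1*344) = -(25/154 + (-9*24 - 1*344)/308) = -(25/154 + (-216 - 344)/308) = -(25/154 + (1/308)*(-560)) = -(25/154 - 20/11) = -1*(-255/154) = 255/154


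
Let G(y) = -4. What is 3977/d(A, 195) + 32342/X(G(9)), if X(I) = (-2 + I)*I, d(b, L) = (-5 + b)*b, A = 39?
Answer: 1193915/884 ≈ 1350.6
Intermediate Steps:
d(b, L) = b*(-5 + b)
X(I) = I*(-2 + I)
3977/d(A, 195) + 32342/X(G(9)) = 3977/((39*(-5 + 39))) + 32342/((-4*(-2 - 4))) = 3977/((39*34)) + 32342/((-4*(-6))) = 3977/1326 + 32342/24 = 3977*(1/1326) + 32342*(1/24) = 3977/1326 + 16171/12 = 1193915/884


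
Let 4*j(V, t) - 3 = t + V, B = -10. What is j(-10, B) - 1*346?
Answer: -1401/4 ≈ -350.25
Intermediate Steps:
j(V, t) = ¾ + V/4 + t/4 (j(V, t) = ¾ + (t + V)/4 = ¾ + (V + t)/4 = ¾ + (V/4 + t/4) = ¾ + V/4 + t/4)
j(-10, B) - 1*346 = (¾ + (¼)*(-10) + (¼)*(-10)) - 1*346 = (¾ - 5/2 - 5/2) - 346 = -17/4 - 346 = -1401/4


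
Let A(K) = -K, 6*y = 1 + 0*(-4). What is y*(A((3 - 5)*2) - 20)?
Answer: -8/3 ≈ -2.6667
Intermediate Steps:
y = ⅙ (y = (1 + 0*(-4))/6 = (1 + 0)/6 = (⅙)*1 = ⅙ ≈ 0.16667)
y*(A((3 - 5)*2) - 20) = (-(3 - 5)*2 - 20)/6 = (-(-2)*2 - 20)/6 = (-1*(-4) - 20)/6 = (4 - 20)/6 = (⅙)*(-16) = -8/3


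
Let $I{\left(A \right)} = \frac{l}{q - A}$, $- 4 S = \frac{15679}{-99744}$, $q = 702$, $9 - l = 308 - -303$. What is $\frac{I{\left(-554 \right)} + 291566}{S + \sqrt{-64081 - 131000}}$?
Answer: $\frac{286352480375395872}{4875376648318054429} - \frac{7286674354885767168 i \sqrt{195081}}{4875376648318054429} \approx 0.058734 - 660.13 i$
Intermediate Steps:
$l = -602$ ($l = 9 - \left(308 - -303\right) = 9 - \left(308 + 303\right) = 9 - 611 = -602$)
$S = \frac{15679}{398976}$ ($S = - \frac{15679 \frac{1}{-99744}}{4} = - \frac{15679 \left(- \frac{1}{99744}\right)}{4} = \left(- \frac{1}{4}\right) \left(- \frac{15679}{99744}\right) = \frac{15679}{398976} \approx 0.039298$)
$I{\left(A \right)} = - \frac{602}{702 - A}$
$\frac{I{\left(-554 \right)} + 291566}{S + \sqrt{-64081 - 131000}} = \frac{\frac{602}{-702 - 554} + 291566}{\frac{15679}{398976} + \sqrt{-64081 - 131000}} = \frac{\frac{602}{-1256} + 291566}{\frac{15679}{398976} + \sqrt{-195081}} = \frac{602 \left(- \frac{1}{1256}\right) + 291566}{\frac{15679}{398976} + i \sqrt{195081}} = \frac{- \frac{301}{628} + 291566}{\frac{15679}{398976} + i \sqrt{195081}} = \frac{183103147}{628 \left(\frac{15679}{398976} + i \sqrt{195081}\right)}$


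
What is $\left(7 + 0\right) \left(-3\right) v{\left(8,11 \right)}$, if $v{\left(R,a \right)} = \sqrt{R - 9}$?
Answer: $- 21 i \approx - 21.0 i$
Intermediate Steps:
$v{\left(R,a \right)} = \sqrt{-9 + R}$
$\left(7 + 0\right) \left(-3\right) v{\left(8,11 \right)} = \left(7 + 0\right) \left(-3\right) \sqrt{-9 + 8} = 7 \left(-3\right) \sqrt{-1} = - 21 i$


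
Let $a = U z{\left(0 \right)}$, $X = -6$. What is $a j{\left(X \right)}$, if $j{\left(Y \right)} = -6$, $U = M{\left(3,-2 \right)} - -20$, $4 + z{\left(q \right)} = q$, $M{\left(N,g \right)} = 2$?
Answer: $528$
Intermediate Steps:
$z{\left(q \right)} = -4 + q$
$U = 22$ ($U = 2 - -20 = 2 + 20 = 22$)
$a = -88$ ($a = 22 \left(-4 + 0\right) = 22 \left(-4\right) = -88$)
$a j{\left(X \right)} = \left(-88\right) \left(-6\right) = 528$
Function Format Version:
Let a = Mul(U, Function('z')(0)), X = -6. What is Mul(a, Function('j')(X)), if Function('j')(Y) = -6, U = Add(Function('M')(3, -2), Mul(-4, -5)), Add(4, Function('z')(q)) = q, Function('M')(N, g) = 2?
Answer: 528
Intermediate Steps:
Function('z')(q) = Add(-4, q)
U = 22 (U = Add(2, Mul(-4, -5)) = Add(2, 20) = 22)
a = -88 (a = Mul(22, Add(-4, 0)) = Mul(22, -4) = -88)
Mul(a, Function('j')(X)) = Mul(-88, -6) = 528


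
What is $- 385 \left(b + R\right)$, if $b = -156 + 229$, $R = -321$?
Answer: $95480$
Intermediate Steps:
$b = 73$
$- 385 \left(b + R\right) = - 385 \left(73 - 321\right) = \left(-385\right) \left(-248\right) = 95480$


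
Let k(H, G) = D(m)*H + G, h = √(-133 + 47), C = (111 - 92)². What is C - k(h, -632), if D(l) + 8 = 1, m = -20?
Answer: 993 + 7*I*√86 ≈ 993.0 + 64.915*I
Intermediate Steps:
C = 361 (C = 19² = 361)
h = I*√86 (h = √(-86) = I*√86 ≈ 9.2736*I)
D(l) = -7 (D(l) = -8 + 1 = -7)
k(H, G) = G - 7*H (k(H, G) = -7*H + G = G - 7*H)
C - k(h, -632) = 361 - (-632 - 7*I*√86) = 361 + (632 + 7*I*√86) = 993 + 7*I*√86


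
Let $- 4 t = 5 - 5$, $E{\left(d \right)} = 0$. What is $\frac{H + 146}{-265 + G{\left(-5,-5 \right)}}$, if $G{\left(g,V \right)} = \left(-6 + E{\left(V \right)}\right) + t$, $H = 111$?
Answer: $- \frac{257}{271} \approx -0.94834$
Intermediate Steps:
$t = 0$ ($t = - \frac{5 - 5}{4} = \left(- \frac{1}{4}\right) 0 = 0$)
$G{\left(g,V \right)} = -6$ ($G{\left(g,V \right)} = \left(-6 + 0\right) + 0 = -6 + 0 = -6$)
$\frac{H + 146}{-265 + G{\left(-5,-5 \right)}} = \frac{111 + 146}{-265 - 6} = \frac{257}{-271} = 257 \left(- \frac{1}{271}\right) = - \frac{257}{271}$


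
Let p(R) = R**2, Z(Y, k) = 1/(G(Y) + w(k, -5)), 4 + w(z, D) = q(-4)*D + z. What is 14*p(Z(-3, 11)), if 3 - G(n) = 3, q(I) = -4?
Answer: 14/729 ≈ 0.019204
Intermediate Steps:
G(n) = 0 (G(n) = 3 - 1*3 = 3 - 3 = 0)
w(z, D) = -4 + z - 4*D (w(z, D) = -4 + (-4*D + z) = -4 + (z - 4*D) = -4 + z - 4*D)
Z(Y, k) = 1/(16 + k) (Z(Y, k) = 1/(0 + (-4 + k - 4*(-5))) = 1/(0 + (-4 + k + 20)) = 1/(0 + (16 + k)) = 1/(16 + k))
14*p(Z(-3, 11)) = 14*(1/(16 + 11))**2 = 14*(1/27)**2 = 14*(1/729) = 14/729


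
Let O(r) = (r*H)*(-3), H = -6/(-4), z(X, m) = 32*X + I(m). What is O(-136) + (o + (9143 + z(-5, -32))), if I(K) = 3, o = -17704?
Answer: -8106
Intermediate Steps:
z(X, m) = 3 + 32*X (z(X, m) = 32*X + 3 = 3 + 32*X)
H = 3/2 (H = -6*(-¼) = 3/2 ≈ 1.5000)
O(r) = -9*r/2 (O(r) = (r*(3/2))*(-3) = (3*r/2)*(-3) = -9*r/2)
O(-136) + (o + (9143 + z(-5, -32))) = -9/2*(-136) + (-17704 + (9143 + (3 + 32*(-5)))) = 612 + (-17704 + (9143 + (3 - 160))) = 612 + (-17704 + (9143 - 157)) = 612 + (-17704 + 8986) = 612 - 8718 = -8106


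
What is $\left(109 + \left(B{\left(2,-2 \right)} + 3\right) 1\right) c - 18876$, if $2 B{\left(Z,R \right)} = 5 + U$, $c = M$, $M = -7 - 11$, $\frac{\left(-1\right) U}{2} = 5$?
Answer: $-20847$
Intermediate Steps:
$U = -10$ ($U = \left(-2\right) 5 = -10$)
$M = -18$ ($M = -7 - 11 = -18$)
$c = -18$
$B{\left(Z,R \right)} = - \frac{5}{2}$ ($B{\left(Z,R \right)} = \frac{5 - 10}{2} = \frac{1}{2} \left(-5\right) = - \frac{5}{2}$)
$\left(109 + \left(B{\left(2,-2 \right)} + 3\right) 1\right) c - 18876 = \left(109 + \left(- \frac{5}{2} + 3\right) 1\right) \left(-18\right) - 18876 = \left(109 + \frac{1}{2} \cdot 1\right) \left(-18\right) - 18876 = \left(109 + \frac{1}{2}\right) \left(-18\right) - 18876 = \frac{219}{2} \left(-18\right) - 18876 = -1971 - 18876 = -20847$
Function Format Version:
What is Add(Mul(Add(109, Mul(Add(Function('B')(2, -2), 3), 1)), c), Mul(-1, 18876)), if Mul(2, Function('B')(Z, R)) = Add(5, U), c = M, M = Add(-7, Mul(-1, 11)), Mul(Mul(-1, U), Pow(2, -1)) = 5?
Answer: -20847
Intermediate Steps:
U = -10 (U = Mul(-2, 5) = -10)
M = -18 (M = Add(-7, -11) = -18)
c = -18
Function('B')(Z, R) = Rational(-5, 2) (Function('B')(Z, R) = Mul(Rational(1, 2), Add(5, -10)) = Mul(Rational(1, 2), -5) = Rational(-5, 2))
Add(Mul(Add(109, Mul(Add(Function('B')(2, -2), 3), 1)), c), Mul(-1, 18876)) = Add(Mul(Add(109, Mul(Add(Rational(-5, 2), 3), 1)), -18), Mul(-1, 18876)) = Add(Mul(Add(109, Mul(Rational(1, 2), 1)), -18), -18876) = Add(Mul(Add(109, Rational(1, 2)), -18), -18876) = Add(Mul(Rational(219, 2), -18), -18876) = Add(-1971, -18876) = -20847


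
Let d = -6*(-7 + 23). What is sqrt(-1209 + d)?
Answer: 3*I*sqrt(145) ≈ 36.125*I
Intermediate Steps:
d = -96 (d = -6*16 = -96)
sqrt(-1209 + d) = sqrt(-1209 - 96) = sqrt(-1305) = 3*I*sqrt(145)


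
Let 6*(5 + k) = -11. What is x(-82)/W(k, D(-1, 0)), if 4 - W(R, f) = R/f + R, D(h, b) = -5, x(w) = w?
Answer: -615/71 ≈ -8.6620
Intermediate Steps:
k = -41/6 (k = -5 + (⅙)*(-11) = -5 - 11/6 = -41/6 ≈ -6.8333)
W(R, f) = 4 - R - R/f (W(R, f) = 4 - (R/f + R) = 4 - (R + R/f) = 4 + (-R - R/f) = 4 - R - R/f)
x(-82)/W(k, D(-1, 0)) = -82/(4 - 1*(-41/6) - 1*(-41/6)/(-5)) = -82/(4 + 41/6 - 1*(-41/6)*(-⅕)) = -82/(4 + 41/6 - 41/30) = -82/142/15 = -82*15/142 = -615/71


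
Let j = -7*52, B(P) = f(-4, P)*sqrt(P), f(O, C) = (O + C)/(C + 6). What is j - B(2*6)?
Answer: -364 - 8*sqrt(3)/9 ≈ -365.54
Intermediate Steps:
f(O, C) = (C + O)/(6 + C)
B(P) = sqrt(P)*(-4 + P)/(6 + P) (B(P) = ((P - 4)/(6 + P))*sqrt(P) = ((-4 + P)/(6 + P))*sqrt(P) = sqrt(P)*(-4 + P)/(6 + P))
j = -364
j - B(2*6) = -364 - sqrt(2*6)*(-4 + 2*6)/(6 + 2*6) = -364 - sqrt(12)*(-4 + 12)/(6 + 12) = -364 - 2*sqrt(3)*8/18 = -364 - 8*sqrt(3)/9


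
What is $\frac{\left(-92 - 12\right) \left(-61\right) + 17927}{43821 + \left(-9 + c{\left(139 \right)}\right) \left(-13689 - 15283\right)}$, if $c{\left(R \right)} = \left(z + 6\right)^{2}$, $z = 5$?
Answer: $- \frac{24271}{3201043} \approx -0.0075822$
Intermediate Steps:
$c{\left(R \right)} = 121$ ($c{\left(R \right)} = \left(5 + 6\right)^{2} = 11^{2} = 121$)
$\frac{\left(-92 - 12\right) \left(-61\right) + 17927}{43821 + \left(-9 + c{\left(139 \right)}\right) \left(-13689 - 15283\right)} = \frac{\left(-92 - 12\right) \left(-61\right) + 17927}{43821 + \left(-9 + 121\right) \left(-13689 - 15283\right)} = \frac{\left(-104\right) \left(-61\right) + 17927}{43821 + 112 \left(-28972\right)} = \frac{6344 + 17927}{43821 - 3244864} = \frac{24271}{-3201043} = 24271 \left(- \frac{1}{3201043}\right) = - \frac{24271}{3201043}$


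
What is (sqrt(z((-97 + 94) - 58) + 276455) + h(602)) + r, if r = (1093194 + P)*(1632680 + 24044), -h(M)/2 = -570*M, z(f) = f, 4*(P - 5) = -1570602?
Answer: 1160616199394 + sqrt(276394) ≈ 1.1606e+12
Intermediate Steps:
P = -785291/2 (P = 5 + (1/4)*(-1570602) = 5 - 785301/2 = -785291/2 ≈ -3.9265e+5)
h(M) = 1140*M (h(M) = -(-1140)*M = 1140*M)
r = 1160615513114 (r = (1093194 - 785291/2)*(1632680 + 24044) = (1401097/2)*1656724 = 1160615513114)
(sqrt(z((-97 + 94) - 58) + 276455) + h(602)) + r = (sqrt(((-97 + 94) - 58) + 276455) + 1140*602) + 1160615513114 = (sqrt((-3 - 58) + 276455) + 686280) + 1160615513114 = (sqrt(-61 + 276455) + 686280) + 1160615513114 = (sqrt(276394) + 686280) + 1160615513114 = (686280 + sqrt(276394)) + 1160615513114 = 1160616199394 + sqrt(276394)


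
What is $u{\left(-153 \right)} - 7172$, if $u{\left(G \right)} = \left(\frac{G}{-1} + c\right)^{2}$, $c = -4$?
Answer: $15029$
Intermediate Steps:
$u{\left(G \right)} = \left(-4 - G\right)^{2}$ ($u{\left(G \right)} = \left(\frac{G}{-1} - 4\right)^{2} = \left(G \left(-1\right) - 4\right)^{2} = \left(- G - 4\right)^{2} = \left(-4 - G\right)^{2}$)
$u{\left(-153 \right)} - 7172 = \left(4 - 153\right)^{2} - 7172 = \left(-149\right)^{2} - 7172 = 22201 - 7172 = 15029$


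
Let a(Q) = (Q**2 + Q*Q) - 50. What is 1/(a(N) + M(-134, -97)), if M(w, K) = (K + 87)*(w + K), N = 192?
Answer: 1/75988 ≈ 1.3160e-5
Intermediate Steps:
M(w, K) = (87 + K)*(K + w)
a(Q) = -50 + 2*Q**2 (a(Q) = (Q**2 + Q**2) - 50 = 2*Q**2 - 50 = -50 + 2*Q**2)
1/(a(N) + M(-134, -97)) = 1/((-50 + 2*192**2) + ((-97)**2 + 87*(-97) + 87*(-134) - 97*(-134))) = 1/((-50 + 2*36864) + (9409 - 8439 - 11658 + 12998)) = 1/((-50 + 73728) + 2310) = 1/(73678 + 2310) = 1/75988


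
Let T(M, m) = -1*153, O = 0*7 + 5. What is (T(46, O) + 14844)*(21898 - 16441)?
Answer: 80168787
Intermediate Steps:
O = 5 (O = 0 + 5 = 5)
T(M, m) = -153
(T(46, O) + 14844)*(21898 - 16441) = (-153 + 14844)*(21898 - 16441) = 14691*5457 = 80168787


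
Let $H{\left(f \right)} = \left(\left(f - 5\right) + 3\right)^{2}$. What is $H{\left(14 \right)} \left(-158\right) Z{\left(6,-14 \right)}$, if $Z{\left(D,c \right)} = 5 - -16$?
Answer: $-477792$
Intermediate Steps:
$Z{\left(D,c \right)} = 21$ ($Z{\left(D,c \right)} = 5 + 16 = 21$)
$H{\left(f \right)} = \left(-2 + f\right)^{2}$ ($H{\left(f \right)} = \left(\left(f - 5\right) + 3\right)^{2} = \left(\left(-5 + f\right) + 3\right)^{2} = \left(-2 + f\right)^{2}$)
$H{\left(14 \right)} \left(-158\right) Z{\left(6,-14 \right)} = \left(-2 + 14\right)^{2} \left(-158\right) 21 = 12^{2} \left(-158\right) 21 = 144 \left(-158\right) 21 = \left(-22752\right) 21 = -477792$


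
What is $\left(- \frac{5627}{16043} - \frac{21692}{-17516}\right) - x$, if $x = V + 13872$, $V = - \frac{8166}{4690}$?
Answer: $- \frac{78788376048621}{5680746085} \approx -13869.0$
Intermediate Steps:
$V = - \frac{4083}{2345}$ ($V = \left(-8166\right) \frac{1}{4690} = - \frac{4083}{2345} \approx -1.7412$)
$x = \frac{32525757}{2345}$ ($x = - \frac{4083}{2345} + 13872 = \frac{32525757}{2345} \approx 13870.0$)
$\left(- \frac{5627}{16043} - \frac{21692}{-17516}\right) - x = \left(- \frac{5627}{16043} - \frac{21692}{-17516}\right) - \frac{32525757}{2345} = \left(\left(-5627\right) \frac{1}{16043} - - \frac{187}{151}\right) - \frac{32525757}{2345} = \left(- \frac{5627}{16043} + \frac{187}{151}\right) - \frac{32525757}{2345} = \frac{2150364}{2422493} - \frac{32525757}{2345} = - \frac{78788376048621}{5680746085}$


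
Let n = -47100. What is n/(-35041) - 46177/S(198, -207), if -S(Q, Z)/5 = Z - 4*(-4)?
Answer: -1573107757/33464155 ≈ -47.009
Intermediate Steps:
S(Q, Z) = -80 - 5*Z (S(Q, Z) = -5*(Z - 4*(-4)) = -5*(Z + 16) = -5*(16 + Z) = -80 - 5*Z)
n/(-35041) - 46177/S(198, -207) = -47100/(-35041) - 46177/(-80 - 5*(-207)) = -47100*(-1/35041) - 46177/(-80 + 1035) = 47100/35041 - 46177/955 = -1573107757/33464155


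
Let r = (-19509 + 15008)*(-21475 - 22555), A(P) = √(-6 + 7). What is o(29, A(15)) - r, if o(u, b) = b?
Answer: -198179029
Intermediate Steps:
A(P) = 1 (A(P) = √1 = 1)
r = 198179030 (r = -4501*(-44030) = 198179030)
o(29, A(15)) - r = 1 - 1*198179030 = 1 - 198179030 = -198179029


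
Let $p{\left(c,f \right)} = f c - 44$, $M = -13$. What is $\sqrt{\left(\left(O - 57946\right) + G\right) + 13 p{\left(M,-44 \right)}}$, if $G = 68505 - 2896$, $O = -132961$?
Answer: $i \sqrt{118434} \approx 344.14 i$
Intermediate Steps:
$p{\left(c,f \right)} = -44 + c f$ ($p{\left(c,f \right)} = c f - 44 = -44 + c f$)
$G = 65609$ ($G = 68505 - 2896 = 65609$)
$\sqrt{\left(\left(O - 57946\right) + G\right) + 13 p{\left(M,-44 \right)}} = \sqrt{\left(\left(-132961 - 57946\right) + 65609\right) + 13 \left(-44 - -572\right)} = \sqrt{\left(-190907 + 65609\right) + 13 \left(-44 + 572\right)} = \sqrt{-125298 + 13 \cdot 528} = \sqrt{-125298 + 6864} = \sqrt{-118434} = i \sqrt{118434}$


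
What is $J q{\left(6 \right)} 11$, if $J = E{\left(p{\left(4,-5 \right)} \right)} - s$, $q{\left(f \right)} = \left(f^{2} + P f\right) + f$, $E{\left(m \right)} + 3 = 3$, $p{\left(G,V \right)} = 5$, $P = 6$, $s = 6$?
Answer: $-5148$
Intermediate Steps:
$E{\left(m \right)} = 0$ ($E{\left(m \right)} = -3 + 3 = 0$)
$q{\left(f \right)} = f^{2} + 7 f$ ($q{\left(f \right)} = \left(f^{2} + 6 f\right) + f = f^{2} + 7 f$)
$J = -6$ ($J = 0 - 6 = -6$)
$J q{\left(6 \right)} 11 = - 6 \cdot 6 \left(7 + 6\right) 11 = - 6 \cdot 6 \cdot 13 \cdot 11 = \left(-6\right) 78 \cdot 11 = \left(-468\right) 11 = -5148$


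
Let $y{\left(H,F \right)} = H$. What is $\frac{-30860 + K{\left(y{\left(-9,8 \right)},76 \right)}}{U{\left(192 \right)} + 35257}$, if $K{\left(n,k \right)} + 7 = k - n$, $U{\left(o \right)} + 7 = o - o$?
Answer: $- \frac{15391}{17625} \approx -0.87325$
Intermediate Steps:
$U{\left(o \right)} = -7$ ($U{\left(o \right)} = -7 + \left(o - o\right) = -7 + 0 = -7$)
$K{\left(n,k \right)} = -7 + k - n$ ($K{\left(n,k \right)} = -7 + \left(k - n\right) = -7 + k - n$)
$\frac{-30860 + K{\left(y{\left(-9,8 \right)},76 \right)}}{U{\left(192 \right)} + 35257} = \frac{-30860 - -78}{-7 + 35257} = \frac{-30860 + \left(-7 + 76 + 9\right)}{35250} = \left(-30860 + 78\right) \frac{1}{35250} = \left(-30782\right) \frac{1}{35250} = - \frac{15391}{17625}$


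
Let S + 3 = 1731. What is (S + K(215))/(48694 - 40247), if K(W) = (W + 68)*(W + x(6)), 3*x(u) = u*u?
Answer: 65969/8447 ≈ 7.8098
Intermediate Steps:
S = 1728 (S = -3 + 1731 = 1728)
x(u) = u²/3 (x(u) = (u*u)/3 = u²/3)
K(W) = (12 + W)*(68 + W) (K(W) = (W + 68)*(W + (⅓)*6²) = (68 + W)*(W + (⅓)*36) = (68 + W)*(W + 12) = (68 + W)*(12 + W) = (12 + W)*(68 + W))
(S + K(215))/(48694 - 40247) = (1728 + (816 + 215² + 80*215))/(48694 - 40247) = (1728 + (816 + 46225 + 17200))/8447 = (1728 + 64241)*(1/8447) = 65969*(1/8447) = 65969/8447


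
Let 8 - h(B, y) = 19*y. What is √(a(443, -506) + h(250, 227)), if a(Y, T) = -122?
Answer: I*√4427 ≈ 66.536*I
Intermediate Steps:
h(B, y) = 8 - 19*y
√(a(443, -506) + h(250, 227)) = √(-122 + (8 - 19*227)) = √(-122 + (8 - 4313)) = √(-122 - 4305) = √(-4427) = I*√4427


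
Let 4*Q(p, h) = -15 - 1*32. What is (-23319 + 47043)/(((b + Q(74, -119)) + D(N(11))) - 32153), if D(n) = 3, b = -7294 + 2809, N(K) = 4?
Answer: -94896/146587 ≈ -0.64737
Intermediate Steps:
Q(p, h) = -47/4 (Q(p, h) = (-15 - 1*32)/4 = (-15 - 32)/4 = (¼)*(-47) = -47/4)
b = -4485
(-23319 + 47043)/(((b + Q(74, -119)) + D(N(11))) - 32153) = (-23319 + 47043)/(((-4485 - 47/4) + 3) - 32153) = 23724/((-17987/4 + 3) - 32153) = 23724/(-17975/4 - 32153) = 23724/(-146587/4) = 23724*(-4/146587) = -94896/146587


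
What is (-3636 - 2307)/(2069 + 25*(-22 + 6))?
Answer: -5943/1669 ≈ -3.5608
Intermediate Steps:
(-3636 - 2307)/(2069 + 25*(-22 + 6)) = -5943/(2069 + 25*(-16)) = -5943/(2069 - 400) = -5943/1669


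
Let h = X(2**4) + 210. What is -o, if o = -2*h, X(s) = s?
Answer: 452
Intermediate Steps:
h = 226 (h = 2**4 + 210 = 16 + 210 = 226)
o = -452 (o = -2*226 = -452)
-o = -1*(-452) = 452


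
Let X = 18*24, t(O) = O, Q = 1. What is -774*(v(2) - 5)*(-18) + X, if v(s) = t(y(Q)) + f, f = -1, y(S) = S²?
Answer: -69228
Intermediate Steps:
v(s) = 0 (v(s) = 1² - 1 = 1 - 1 = 0)
X = 432
-774*(v(2) - 5)*(-18) + X = -774*(0 - 5)*(-18) + 432 = -(-3870)*(-18) + 432 = -774*90 + 432 = -69660 + 432 = -69228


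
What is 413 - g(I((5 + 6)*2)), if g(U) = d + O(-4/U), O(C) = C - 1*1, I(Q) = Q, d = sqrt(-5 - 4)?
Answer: 4556/11 - 3*I ≈ 414.18 - 3.0*I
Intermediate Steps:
d = 3*I (d = sqrt(-9) = 3*I ≈ 3.0*I)
O(C) = -1 + C (O(C) = C - 1 = -1 + C)
g(U) = -1 - 4/U + 3*I (g(U) = 3*I + (-1 - 4/U) = -1 - 4/U + 3*I)
413 - g(I((5 + 6)*2)) = 413 - (-1 - 4*1/(2*(5 + 6)) + 3*I) = 413 - (-1 - 4/(11*2) + 3*I) = 413 - (-1 - 4/22 + 3*I) = 413 - (-1 - 4*1/22 + 3*I) = 413 - (-1 - 2/11 + 3*I) = 413 - (-13/11 + 3*I) = 413 + (13/11 - 3*I) = 4556/11 - 3*I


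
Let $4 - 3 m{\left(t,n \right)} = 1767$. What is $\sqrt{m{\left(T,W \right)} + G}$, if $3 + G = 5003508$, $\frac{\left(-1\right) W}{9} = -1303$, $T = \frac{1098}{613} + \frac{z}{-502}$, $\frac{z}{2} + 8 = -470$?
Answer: $\frac{4 \sqrt{2814141}}{3} \approx 2236.7$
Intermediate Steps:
$z = -956$ ($z = -16 + 2 \left(-470\right) = -16 - 940 = -956$)
$T = \frac{568612}{153863}$ ($T = \frac{1098}{613} - \frac{956}{-502} = 1098 \cdot \frac{1}{613} - - \frac{478}{251} = \frac{1098}{613} + \frac{478}{251} = \frac{568612}{153863} \approx 3.6956$)
$W = 11727$ ($W = \left(-9\right) \left(-1303\right) = 11727$)
$G = 5003505$ ($G = -3 + 5003508 = 5003505$)
$m{\left(t,n \right)} = - \frac{1763}{3}$ ($m{\left(t,n \right)} = \frac{4}{3} - 589 = - \frac{1763}{3}$)
$\sqrt{m{\left(T,W \right)} + G} = \sqrt{- \frac{1763}{3} + 5003505} = \sqrt{\frac{15008752}{3}} = \frac{4 \sqrt{2814141}}{3}$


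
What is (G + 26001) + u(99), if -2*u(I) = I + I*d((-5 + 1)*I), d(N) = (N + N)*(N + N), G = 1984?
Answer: -62043265/2 ≈ -3.1022e+7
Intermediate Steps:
d(N) = 4*N² (d(N) = (2*N)*(2*N) = 4*N²)
u(I) = -32*I³ - I/2 (u(I) = -(I + I*(4*((-5 + 1)*I)²))/2 = -(I + I*(4*(-4*I)²))/2 = -(I + I*(4*(16*I²)))/2 = -(I + I*(64*I²))/2 = -(I + 64*I³)/2 = -32*I³ - I/2)
(G + 26001) + u(99) = (1984 + 26001) + (-32*99³ - ½*99) = 27985 + (-32*970299 - 99/2) = 27985 + (-31049568 - 99/2) = 27985 - 62099235/2 = -62043265/2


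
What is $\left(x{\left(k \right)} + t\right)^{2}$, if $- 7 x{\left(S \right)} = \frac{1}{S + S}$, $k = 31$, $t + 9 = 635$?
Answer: $\frac{73811652489}{188356} \approx 3.9187 \cdot 10^{5}$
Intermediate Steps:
$t = 626$ ($t = -9 + 635 = 626$)
$x{\left(S \right)} = - \frac{1}{14 S}$ ($x{\left(S \right)} = - \frac{1}{7 \left(S + S\right)} = - \frac{1}{7 \cdot 2 S} = - \frac{\frac{1}{2} \frac{1}{S}}{7} = - \frac{1}{14 S}$)
$\left(x{\left(k \right)} + t\right)^{2} = \left(- \frac{1}{14 \cdot 31} + 626\right)^{2} = \left(\left(- \frac{1}{14}\right) \frac{1}{31} + 626\right)^{2} = \left(- \frac{1}{434} + 626\right)^{2} = \left(\frac{271683}{434}\right)^{2} = \frac{73811652489}{188356}$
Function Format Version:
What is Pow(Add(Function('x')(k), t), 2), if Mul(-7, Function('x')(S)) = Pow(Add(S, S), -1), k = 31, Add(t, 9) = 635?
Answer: Rational(73811652489, 188356) ≈ 3.9187e+5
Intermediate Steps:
t = 626 (t = Add(-9, 635) = 626)
Function('x')(S) = Mul(Rational(-1, 14), Pow(S, -1)) (Function('x')(S) = Mul(Rational(-1, 7), Pow(Add(S, S), -1)) = Mul(Rational(-1, 7), Pow(Mul(2, S), -1)) = Mul(Rational(-1, 7), Mul(Rational(1, 2), Pow(S, -1))) = Mul(Rational(-1, 14), Pow(S, -1)))
Pow(Add(Function('x')(k), t), 2) = Pow(Add(Mul(Rational(-1, 14), Pow(31, -1)), 626), 2) = Pow(Add(Mul(Rational(-1, 14), Rational(1, 31)), 626), 2) = Pow(Add(Rational(-1, 434), 626), 2) = Pow(Rational(271683, 434), 2) = Rational(73811652489, 188356)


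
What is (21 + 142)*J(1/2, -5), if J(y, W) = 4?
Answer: 652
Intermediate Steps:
(21 + 142)*J(1/2, -5) = (21 + 142)*4 = 163*4 = 652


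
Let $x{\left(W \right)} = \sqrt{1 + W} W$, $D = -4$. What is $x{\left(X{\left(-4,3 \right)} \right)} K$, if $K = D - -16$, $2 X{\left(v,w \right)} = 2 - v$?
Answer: $72$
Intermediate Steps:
$X{\left(v,w \right)} = 1 - \frac{v}{2}$ ($X{\left(v,w \right)} = \frac{2 - v}{2} = 1 - \frac{v}{2}$)
$K = 12$ ($K = -4 - -16 = -4 + 16 = 12$)
$x{\left(W \right)} = W \sqrt{1 + W}$
$x{\left(X{\left(-4,3 \right)} \right)} K = \left(1 - -2\right) \sqrt{1 + \left(1 - -2\right)} 12 = \left(1 + 2\right) \sqrt{1 + \left(1 + 2\right)} 12 = 3 \sqrt{1 + 3} \cdot 12 = 3 \sqrt{4} \cdot 12 = 3 \cdot 2 \cdot 12 = 6 \cdot 12 = 72$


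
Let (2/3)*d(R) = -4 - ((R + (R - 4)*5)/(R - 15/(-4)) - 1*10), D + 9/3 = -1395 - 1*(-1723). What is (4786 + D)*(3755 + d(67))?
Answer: 5432584120/283 ≈ 1.9196e+7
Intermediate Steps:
D = 325 (D = -3 + (-1395 - 1*(-1723)) = -3 + (-1395 + 1723) = -3 + 328 = 325)
d(R) = 9 - 3*(-20 + 6*R)/(2*(15/4 + R)) (d(R) = 3*(-4 - ((R + (R - 4)*5)/(R - 15/(-4)) - 1*10))/2 = 3*(-4 - ((R + (-4 + R)*5)/(R - 15*(-¼)) - 10))/2 = 3*(-4 - ((R + (-20 + 5*R))/(R + 15/4) - 10))/2 = 3*(-4 - ((-20 + 6*R)/(15/4 + R) - 10))/2 = 3*(-4 - (-10 + (-20 + 6*R)/(15/4 + R)))/2 = 3*(-4 + (10 - (-20 + 6*R)/(15/4 + R)))/2 = 3*(6 - (-20 + 6*R)/(15/4 + R))/2 = 9 - 3*(-20 + 6*R)/(2*(15/4 + R)))
(4786 + D)*(3755 + d(67)) = (4786 + 325)*(3755 + 255/(15 + 4*67)) = 5111*(3755 + 255/(15 + 268)) = 5111*(3755 + 255/283) = 5111*(1062920/283) = 5432584120/283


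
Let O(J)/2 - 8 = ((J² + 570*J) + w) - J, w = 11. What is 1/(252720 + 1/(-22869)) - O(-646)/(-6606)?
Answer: 31954607784114/2121059500193 ≈ 15.065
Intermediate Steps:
O(J) = 38 + 2*J² + 1138*J (O(J) = 16 + 2*(((J² + 570*J) + 11) - J) = 16 + 2*((11 + J² + 570*J) - J) = 16 + 2*(11 + J² + 569*J) = 16 + (22 + 2*J² + 1138*J) = 38 + 2*J² + 1138*J)
1/(252720 + 1/(-22869)) - O(-646)/(-6606) = 1/(252720 + 1/(-22869)) - (38 + 2*(-646)² + 1138*(-646))/(-6606) = 1/(252720 - 1/22869) - (38 + 2*417316 - 735148)*(-1)/6606 = 1/(5779453679/22869) - (38 + 834632 - 735148)*(-1)/6606 = 22869/5779453679 - 99522*(-1)/6606 = 22869/5779453679 - 1*(-5529/367) = 22869/5779453679 + 5529/367 = 31954607784114/2121059500193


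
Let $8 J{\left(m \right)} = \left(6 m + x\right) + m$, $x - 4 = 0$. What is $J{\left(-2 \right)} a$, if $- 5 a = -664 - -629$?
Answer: $- \frac{35}{4} \approx -8.75$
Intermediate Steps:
$x = 4$ ($x = 4 + 0 = 4$)
$a = 7$ ($a = - \frac{-664 - -629}{5} = - \frac{-664 + 629}{5} = \left(- \frac{1}{5}\right) \left(-35\right) = 7$)
$J{\left(m \right)} = \frac{1}{2} + \frac{7 m}{8}$ ($J{\left(m \right)} = \frac{\left(6 m + 4\right) + m}{8} = \frac{\left(4 + 6 m\right) + m}{8} = \frac{4 + 7 m}{8} = \frac{1}{2} + \frac{7 m}{8}$)
$J{\left(-2 \right)} a = \left(\frac{1}{2} + \frac{7}{8} \left(-2\right)\right) 7 = \left(\frac{1}{2} - \frac{7}{4}\right) 7 = \left(- \frac{5}{4}\right) 7 = - \frac{35}{4}$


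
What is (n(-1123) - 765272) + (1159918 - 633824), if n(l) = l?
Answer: -240301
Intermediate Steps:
(n(-1123) - 765272) + (1159918 - 633824) = (-1123 - 765272) + (1159918 - 633824) = -766395 + 526094 = -240301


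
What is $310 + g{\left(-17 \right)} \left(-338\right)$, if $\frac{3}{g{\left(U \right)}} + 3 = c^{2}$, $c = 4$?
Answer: $232$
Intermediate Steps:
$g{\left(U \right)} = \frac{3}{13}$ ($g{\left(U \right)} = \frac{3}{-3 + 4^{2}} = \frac{3}{-3 + 16} = \frac{3}{13}$)
$310 + g{\left(-17 \right)} \left(-338\right) = 310 + \frac{3}{13} \left(-338\right) = 310 - 78 = 232$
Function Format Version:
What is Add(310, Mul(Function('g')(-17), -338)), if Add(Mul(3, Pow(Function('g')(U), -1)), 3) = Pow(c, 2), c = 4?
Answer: 232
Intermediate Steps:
Function('g')(U) = Rational(3, 13) (Function('g')(U) = Mul(3, Pow(Add(-3, Pow(4, 2)), -1)) = Mul(3, Pow(Add(-3, 16), -1)) = Mul(3, Pow(13, -1)) = Mul(3, Rational(1, 13)) = Rational(3, 13))
Add(310, Mul(Function('g')(-17), -338)) = Add(310, Mul(Rational(3, 13), -338)) = Add(310, -78) = 232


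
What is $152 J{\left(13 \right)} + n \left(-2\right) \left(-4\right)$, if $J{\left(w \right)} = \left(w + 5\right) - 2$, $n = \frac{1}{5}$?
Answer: $\frac{12168}{5} \approx 2433.6$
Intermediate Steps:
$n = \frac{1}{5} \approx 0.2$
$J{\left(w \right)} = 3 + w$ ($J{\left(w \right)} = \left(5 + w\right) - 2 = 3 + w$)
$152 J{\left(13 \right)} + n \left(-2\right) \left(-4\right) = 152 \left(3 + 13\right) + \frac{1}{5} \left(-2\right) \left(-4\right) = 152 \cdot 16 - - \frac{8}{5} = 2432 + \frac{8}{5} = \frac{12168}{5}$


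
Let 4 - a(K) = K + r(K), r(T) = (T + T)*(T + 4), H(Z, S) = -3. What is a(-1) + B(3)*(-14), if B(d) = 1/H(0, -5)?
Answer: 47/3 ≈ 15.667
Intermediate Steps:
r(T) = 2*T*(4 + T) (r(T) = (2*T)*(4 + T) = 2*T*(4 + T))
B(d) = -⅓ (B(d) = 1/(-3) = -⅓)
a(K) = 4 - K - 2*K*(4 + K) (a(K) = 4 - (K + 2*K*(4 + K)) = 4 + (-K - 2*K*(4 + K)) = 4 - K - 2*K*(4 + K))
a(-1) + B(3)*(-14) = (4 - 1*(-1) - 2*(-1)*(4 - 1)) - ⅓*(-14) = (4 + 1 - 2*(-1)*3) + 14/3 = (4 + 1 + 6) + 14/3 = 11 + 14/3 = 47/3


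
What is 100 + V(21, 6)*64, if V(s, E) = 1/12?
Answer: 316/3 ≈ 105.33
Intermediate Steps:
V(s, E) = 1/12
100 + V(21, 6)*64 = 100 + (1/12)*64 = 100 + 16/3 = 316/3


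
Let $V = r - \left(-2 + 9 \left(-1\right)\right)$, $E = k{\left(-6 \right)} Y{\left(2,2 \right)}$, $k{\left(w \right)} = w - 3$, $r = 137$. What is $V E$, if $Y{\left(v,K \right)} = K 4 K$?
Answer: $-21312$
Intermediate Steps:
$Y{\left(v,K \right)} = 4 K^{2}$ ($Y{\left(v,K \right)} = 4 K K = 4 K^{2}$)
$k{\left(w \right)} = -3 + w$ ($k{\left(w \right)} = w - 3 = -3 + w$)
$E = -144$ ($E = \left(-3 - 6\right) 4 \cdot 2^{2} = - 9 \cdot 4 \cdot 4 = \left(-9\right) 16 = -144$)
$V = 148$ ($V = 137 - \left(-2 + 9 \left(-1\right)\right) = 137 - \left(-2 - 9\right) = 137 - -11 = 137 + 11 = 148$)
$V E = 148 \left(-144\right) = -21312$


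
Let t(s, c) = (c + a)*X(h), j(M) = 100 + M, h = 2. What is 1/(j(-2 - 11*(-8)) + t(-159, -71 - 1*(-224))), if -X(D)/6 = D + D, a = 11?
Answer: -1/3750 ≈ -0.00026667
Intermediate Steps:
X(D) = -12*D (X(D) = -6*(D + D) = -12*D)
t(s, c) = -264 - 24*c (t(s, c) = (c + 11)*(-12*2) = (11 + c)*(-24) = -264 - 24*c)
1/(j(-2 - 11*(-8)) + t(-159, -71 - 1*(-224))) = 1/((100 + (-2 - 11*(-8))) + (-264 - 24*(-71 - 1*(-224)))) = 1/((100 + (-2 + 88)) + (-264 - 24*(-71 + 224))) = 1/((100 + 86) + (-264 - 24*153)) = 1/(186 + (-264 - 3672)) = 1/(186 - 3936) = 1/(-3750) = -1/3750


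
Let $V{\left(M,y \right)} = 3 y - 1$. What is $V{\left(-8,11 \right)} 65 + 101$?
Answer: $2181$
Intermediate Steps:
$V{\left(M,y \right)} = -1 + 3 y$
$V{\left(-8,11 \right)} 65 + 101 = \left(-1 + 3 \cdot 11\right) 65 + 101 = \left(-1 + 33\right) 65 + 101 = 32 \cdot 65 + 101 = 2080 + 101 = 2181$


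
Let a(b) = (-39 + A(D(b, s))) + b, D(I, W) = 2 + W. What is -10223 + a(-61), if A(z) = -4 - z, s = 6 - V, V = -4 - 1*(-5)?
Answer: -10334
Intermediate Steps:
V = 1 (V = -4 + 5 = 1)
s = 5 (s = 6 - 1*1 = 6 - 1 = 5)
a(b) = -50 + b (a(b) = (-39 + (-4 - (2 + 5))) + b = (-39 + (-4 - 1*7)) + b = (-39 + (-4 - 7)) + b = (-39 - 11) + b = -50 + b)
-10223 + a(-61) = -10223 + (-50 - 61) = -10223 - 111 = -10334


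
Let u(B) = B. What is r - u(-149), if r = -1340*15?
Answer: -19951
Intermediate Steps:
r = -20100
r - u(-149) = -20100 - 1*(-149) = -20100 + 149 = -19951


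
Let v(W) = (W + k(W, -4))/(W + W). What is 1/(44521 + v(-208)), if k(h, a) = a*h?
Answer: 2/89039 ≈ 2.2462e-5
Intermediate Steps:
v(W) = -3/2 (v(W) = (W - 4*W)/(W + W) = (-3*W)/((2*W)) = (-3*W)*(1/(2*W)) = -3/2)
1/(44521 + v(-208)) = 1/(44521 - 3/2) = 1/(89039/2) = 2/89039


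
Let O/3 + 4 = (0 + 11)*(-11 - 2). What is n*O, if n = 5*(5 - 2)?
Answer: -6615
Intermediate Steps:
n = 15 (n = 5*3 = 15)
O = -441 (O = -12 + 3*((0 + 11)*(-11 - 2)) = -12 + 3*(11*(-13)) = -12 + 3*(-143) = -12 - 429 = -441)
n*O = 15*(-441) = -6615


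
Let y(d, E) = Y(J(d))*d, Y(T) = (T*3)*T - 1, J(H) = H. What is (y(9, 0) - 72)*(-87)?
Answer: -183222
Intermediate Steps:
Y(T) = -1 + 3*T**2 (Y(T) = (3*T)*T - 1 = 3*T**2 - 1 = -1 + 3*T**2)
y(d, E) = d*(-1 + 3*d**2) (y(d, E) = (-1 + 3*d**2)*d = d*(-1 + 3*d**2))
(y(9, 0) - 72)*(-87) = ((-1*9 + 3*9**3) - 72)*(-87) = ((-9 + 3*729) - 72)*(-87) = ((-9 + 2187) - 72)*(-87) = (2178 - 72)*(-87) = 2106*(-87) = -183222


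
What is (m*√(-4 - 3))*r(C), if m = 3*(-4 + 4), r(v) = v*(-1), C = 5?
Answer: 0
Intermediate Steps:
r(v) = -v
m = 0 (m = 3*0 = 0)
(m*√(-4 - 3))*r(C) = (0*√(-4 - 3))*(-1*5) = (0*√(-7))*(-5) = (0*(I*√7))*(-5) = 0*(-5) = 0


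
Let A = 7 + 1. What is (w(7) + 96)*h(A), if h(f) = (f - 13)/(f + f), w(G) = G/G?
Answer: -485/16 ≈ -30.313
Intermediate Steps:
w(G) = 1
A = 8
h(f) = (-13 + f)/(2*f) (h(f) = (-13 + f)/((2*f)) = (-13 + f)*(1/(2*f)) = (-13 + f)/(2*f))
(w(7) + 96)*h(A) = (1 + 96)*((½)*(-13 + 8)/8) = 97*((½)*(⅛)*(-5)) = 97*(-5/16) = -485/16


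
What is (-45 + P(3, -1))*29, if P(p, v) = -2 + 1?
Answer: -1334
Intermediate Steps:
P(p, v) = -1
(-45 + P(3, -1))*29 = (-45 - 1)*29 = -46*29 = -1334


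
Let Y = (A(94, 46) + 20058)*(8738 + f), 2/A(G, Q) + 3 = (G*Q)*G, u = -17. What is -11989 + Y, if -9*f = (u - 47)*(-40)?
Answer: 620224864301479/3658077 ≈ 1.6955e+8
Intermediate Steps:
f = -2560/9 (f = -(-17 - 47)*(-40)/9 = -(-64)*(-40)/9 = -1/9*2560 = -2560/9 ≈ -284.44)
A(G, Q) = 2/(-3 + Q*G**2) (A(G, Q) = 2/(-3 + (G*Q)*G) = 2/(-3 + Q*G**2))
Y = 620268720986632/3658077 (Y = (2/(-3 + 46*94**2) + 20058)*(8738 - 2560/9) = (2/(-3 + 46*8836) + 20058)*(76082/9) = (2/(-3 + 406456) + 20058)*(76082/9) = (2/406453 + 20058)*(76082/9) = (8152634276/406453)*(76082/9) = 620268720986632/3658077 ≈ 1.6956e+8)
-11989 + Y = -11989 + 620268720986632/3658077 = 620224864301479/3658077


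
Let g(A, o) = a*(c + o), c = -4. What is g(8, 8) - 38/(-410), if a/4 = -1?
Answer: -3261/205 ≈ -15.907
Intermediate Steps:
a = -4 (a = 4*(-1) = -4)
g(A, o) = 16 - 4*o (g(A, o) = -4*(-4 + o) = 16 - 4*o)
g(8, 8) - 38/(-410) = (16 - 4*8) - 38/(-410) = (16 - 32) - 1/410*(-38) = -16 + 19/205 = -3261/205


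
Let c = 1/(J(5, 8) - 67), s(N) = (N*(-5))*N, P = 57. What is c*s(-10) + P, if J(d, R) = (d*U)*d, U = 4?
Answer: 1381/33 ≈ 41.849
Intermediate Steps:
s(N) = -5*N**2 (s(N) = (-5*N)*N = -5*N**2)
J(d, R) = 4*d**2 (J(d, R) = (d*4)*d = (4*d)*d = 4*d**2)
c = 1/33 (c = 1/(4*5**2 - 67) = 1/(4*25 - 67) = 1/(100 - 67) = 1/33 ≈ 0.030303)
c*s(-10) + P = (-5*(-10)**2)/33 + 57 = (-5*100)/33 + 57 = (1/33)*(-500) + 57 = -500/33 + 57 = 1381/33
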